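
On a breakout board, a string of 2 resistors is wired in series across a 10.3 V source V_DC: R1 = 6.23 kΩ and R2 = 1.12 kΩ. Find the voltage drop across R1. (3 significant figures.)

Total series resistance ΣR = 6.23 + 1.12 = 7.350 kΩ.
By the voltage-divider rule, V = 10.3 × 6.230/7.350 = 8.730 V.

V ≈ 8.73 V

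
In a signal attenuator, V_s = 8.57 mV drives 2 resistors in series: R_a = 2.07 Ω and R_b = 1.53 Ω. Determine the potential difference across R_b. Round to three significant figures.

V ≈ 3.64 mV

Total series resistance ΣR = 2.07 + 1.53 = 3.600 Ω.
V = V_s · R/ΣR = 8.57 × 0.4250 = 3.642 mV.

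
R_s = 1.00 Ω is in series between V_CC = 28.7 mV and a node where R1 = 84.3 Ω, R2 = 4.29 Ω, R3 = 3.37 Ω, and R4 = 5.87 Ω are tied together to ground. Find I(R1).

I ≈ 0.199 mA

Combine the parallel branches: R_p = (1/84.3 + 1/4.29 + 1/3.37 + 1/5.87)⁻¹ = 1.404 Ω.
V_A = 28.7 × 1.404/2.404 = 16.76 mV.
Branch current I = V_A/R1 = 16.76/84.3 = 0.1989 mA.
(Check via current divider: I_total = 11.94 mA; share G_k/ΣG = 0.01666 → same result.)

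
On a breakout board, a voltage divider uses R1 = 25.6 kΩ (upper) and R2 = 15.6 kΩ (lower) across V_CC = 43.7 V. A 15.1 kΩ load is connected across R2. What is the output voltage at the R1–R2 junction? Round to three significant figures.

V_out ≈ 10.1 V

First combine the lower leg with the load: R2 ‖ R_L = 7.673 kΩ.
Then V_out = V_CC · R2'/(R1 + R2') = 43.7 × 7.673/33.27 = 10.08 V.
(Unloaded it would be 16.5 V; the load pulls it down.)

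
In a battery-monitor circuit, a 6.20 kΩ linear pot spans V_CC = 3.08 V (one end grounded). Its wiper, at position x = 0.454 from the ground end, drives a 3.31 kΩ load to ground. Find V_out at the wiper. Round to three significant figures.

Split the track: R_lower = x·R_p = 2.815 kΩ, R_upper = (1−x)·R_p = 3.385 kΩ.
(x·R_p) ‖ R_L = 1.521 kΩ.
V_out = 3.08 × 1.521/(3.385 + 1.521) = 0.9549 V.

V_out ≈ 0.955 V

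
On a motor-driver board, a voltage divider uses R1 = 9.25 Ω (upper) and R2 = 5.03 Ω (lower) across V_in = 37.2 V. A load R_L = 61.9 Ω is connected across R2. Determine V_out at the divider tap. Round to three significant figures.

V_out ≈ 12.4 V

R2 ‖ R_L = (5.03 × 61.9)/(5.03 + 61.9) = 4.652 Ω.
Voltage divider with the loaded lower leg: V_out = 37.2 × 4.652/(9.25 + 4.652) = 37.2 × 0.3346 = 12.45 V.
(Unloaded it would be 13.1 V; the load pulls it down.)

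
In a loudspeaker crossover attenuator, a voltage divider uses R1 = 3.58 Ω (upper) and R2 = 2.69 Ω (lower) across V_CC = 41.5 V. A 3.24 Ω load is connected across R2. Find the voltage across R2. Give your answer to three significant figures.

The load sits in parallel with R2, giving an effective lower resistance R2' = R2·R_L/(R2+R_L) = 1.470 Ω.
Then V_out = V_CC · R2'/(R1 + R2') = 41.5 × 1.470/5.050 = 12.08 V.

V_out ≈ 12.1 V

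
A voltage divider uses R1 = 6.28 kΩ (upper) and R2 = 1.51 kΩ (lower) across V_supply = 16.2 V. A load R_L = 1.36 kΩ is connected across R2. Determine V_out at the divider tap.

V_out ≈ 1.66 V

The load sits in parallel with R2, giving an effective lower resistance R2' = R2·R_L/(R2+R_L) = 0.7155 kΩ.
Then V_out = V_supply · R2'/(R1 + R2') = 16.2 × 0.7155/6.996 = 1.657 V.
(Unloaded it would be 3.14 V; the load pulls it down.)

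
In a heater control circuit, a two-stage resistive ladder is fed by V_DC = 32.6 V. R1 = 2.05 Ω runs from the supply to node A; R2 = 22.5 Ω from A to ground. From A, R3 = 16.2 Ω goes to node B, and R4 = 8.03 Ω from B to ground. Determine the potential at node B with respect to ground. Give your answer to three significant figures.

Looking into the second stage from A: R3 + R4 = 24.23 Ω appears in parallel with R2.
R2 ‖ (R3+R4) = 11.67 Ω.
V_A = 32.6 × 11.67/(2.05 + 11.67) = 27.73 V.
Then the unloaded second divider: V_B = V_A × R4/(R3+R4) = 27.73 × 0.3314 = 9.189 V.

V_B ≈ 9.19 V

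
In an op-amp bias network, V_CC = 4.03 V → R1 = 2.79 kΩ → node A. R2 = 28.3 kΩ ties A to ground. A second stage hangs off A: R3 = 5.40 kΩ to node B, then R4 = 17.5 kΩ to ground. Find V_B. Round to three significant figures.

The second stage (R3 + R4 = 22.90 kΩ) loads node A in parallel with R2.
R2 ‖ (R3+R4) = 12.66 kΩ.
So V_A = 4.03 × 0.8194 = 3.302 V.
Stage 2 is unloaded, so V_B = V_A · R4/(R3+R4) = 3.302 × 17.5/22.90 = 2.523 V.

V_B ≈ 2.52 V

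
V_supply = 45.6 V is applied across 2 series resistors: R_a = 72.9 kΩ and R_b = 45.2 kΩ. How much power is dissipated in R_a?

ΣR = 118.1 kΩ → I = 45.6/118.1 = 0.3861 mA.
P = I²R = 0.1491 × 72.9 = 10.87 mW.

P ≈ 10.9 mW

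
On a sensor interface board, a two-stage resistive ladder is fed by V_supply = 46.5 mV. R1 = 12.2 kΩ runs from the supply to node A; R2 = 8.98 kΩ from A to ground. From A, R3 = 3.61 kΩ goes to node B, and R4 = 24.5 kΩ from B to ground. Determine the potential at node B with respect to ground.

V_B ≈ 14.5 mV

Looking into the second stage from A: R3 + R4 = 28.11 kΩ appears in parallel with R2.
R2 ‖ (R3+R4) = 6.806 kΩ.
First divider: V_A = V_supply · 6.806/(12.2 + 6.806) = 16.65 mV.
Stage 2 is unloaded, so V_B = V_A · R4/(R3+R4) = 16.65 × 24.5/28.11 = 14.51 mV.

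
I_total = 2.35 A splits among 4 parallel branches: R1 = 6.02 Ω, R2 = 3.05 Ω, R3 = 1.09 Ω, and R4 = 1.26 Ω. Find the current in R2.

I ≈ 0.349 A

ΣG = 1/6.02 + 1/3.05 + 1/1.09 + 1/1.26 = 2.205.
R2 takes the fraction G_k/ΣG = 0.3279/2.205 = 0.1487, so I = 2.35 × 0.1487 = 0.3494 A.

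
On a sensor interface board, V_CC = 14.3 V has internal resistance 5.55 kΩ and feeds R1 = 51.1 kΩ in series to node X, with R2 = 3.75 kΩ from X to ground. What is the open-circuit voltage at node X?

R1' = 5.55 + 51.1 = 56.65 kΩ (source resistance + R1).
V_th is the unloaded tap voltage: V_CC · R2/(R1'+R2) = 14.3 × 0.06209 = 0.8878 V.

V_th ≈ 0.888 V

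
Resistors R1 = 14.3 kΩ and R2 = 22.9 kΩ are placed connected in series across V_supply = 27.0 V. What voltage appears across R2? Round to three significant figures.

V ≈ 16.6 V

ΣR = 14.3 + 22.9 = 37.20 kΩ.
Voltage divider: V = V_supply · (22.90 / 37.20) = 27.0 × 0.6156 = 16.62 V.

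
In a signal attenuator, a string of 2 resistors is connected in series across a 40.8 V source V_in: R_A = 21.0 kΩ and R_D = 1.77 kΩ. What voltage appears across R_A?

ΣR = 21.0 + 1.77 = 22.77 kΩ.
By the voltage-divider rule, V = 40.8 × 21.00/22.77 = 37.63 V.

V ≈ 37.6 V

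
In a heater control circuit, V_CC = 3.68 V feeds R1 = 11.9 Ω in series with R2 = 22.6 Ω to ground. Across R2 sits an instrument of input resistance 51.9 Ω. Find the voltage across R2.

V_out ≈ 2.10 V

First combine the lower leg with the load: R2 ‖ R_L = 15.74 Ω.
Voltage divider with the loaded lower leg: V_out = 3.68 × 15.74/(11.9 + 15.74) = 3.68 × 0.5695 = 2.096 V.
(Unloaded it would be 2.41 V; the load pulls it down.)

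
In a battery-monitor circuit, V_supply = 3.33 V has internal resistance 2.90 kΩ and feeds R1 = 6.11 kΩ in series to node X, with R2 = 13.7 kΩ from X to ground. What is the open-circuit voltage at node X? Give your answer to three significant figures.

R1' = 2.90 + 6.11 = 9.010 kΩ (source resistance + R1).
Open-circuit (no load on X): V_th = V_supply · R2/(R1' + R2) = 3.33 × 13.7/(9.010 + 13.7) = 2.009 V.

V_th ≈ 2.01 V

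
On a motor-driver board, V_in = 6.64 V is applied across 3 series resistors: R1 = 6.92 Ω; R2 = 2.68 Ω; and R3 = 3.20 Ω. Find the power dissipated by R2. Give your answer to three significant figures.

The common current is I = 6.64/12.80 = 0.5187 A.
P(R2) = I²·R2 = (0.5187)² × 2.68 = 0.7212 W.

P ≈ 0.721 W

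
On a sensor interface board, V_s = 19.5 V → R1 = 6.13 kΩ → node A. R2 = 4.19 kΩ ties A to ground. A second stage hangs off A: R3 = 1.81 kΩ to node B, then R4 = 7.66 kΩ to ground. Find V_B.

Looking into the second stage from A: R3 + R4 = 9.470 kΩ appears in parallel with R2.
R2 ‖ (R3+R4) = 2.905 kΩ.
V_A = 19.5 × 2.905/(6.13 + 2.905) = 6.269 V.
Then the unloaded second divider: V_B = V_A × R4/(R3+R4) = 6.269 × 0.8089 = 5.071 V.

V_B ≈ 5.07 V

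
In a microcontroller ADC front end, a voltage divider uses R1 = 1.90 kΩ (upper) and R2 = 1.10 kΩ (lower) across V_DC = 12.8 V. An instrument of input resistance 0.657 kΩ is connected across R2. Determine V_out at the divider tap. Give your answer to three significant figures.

V_out ≈ 2.28 V

R2 ‖ R_L = (1.10 × 0.657)/(1.10 + 0.657) = 0.4113 kΩ.
Now apply the divider: V_out = 12.8 × 0.1780 = 2.278 V.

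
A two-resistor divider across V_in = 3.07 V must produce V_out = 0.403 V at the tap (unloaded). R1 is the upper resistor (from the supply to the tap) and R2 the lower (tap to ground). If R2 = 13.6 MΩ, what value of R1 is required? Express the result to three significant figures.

The divider ratio is R2/(R1+R2) = 0.403/3.07 = 0.1313.
Rearranging, R1 = R2·(1−k)/k = 13.6 × 6.618 = 90.00 MΩ.

R1 ≈ 90.0 MΩ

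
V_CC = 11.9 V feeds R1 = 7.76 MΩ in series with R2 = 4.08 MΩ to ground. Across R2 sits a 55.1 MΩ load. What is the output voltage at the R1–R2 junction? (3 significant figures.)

First combine the lower leg with the load: R2 ‖ R_L = 3.799 MΩ.
Now apply the divider: V_out = 11.9 × 0.3286 = 3.911 V.
(Unloaded it would be 4.10 V; the load pulls it down.)

V_out ≈ 3.91 V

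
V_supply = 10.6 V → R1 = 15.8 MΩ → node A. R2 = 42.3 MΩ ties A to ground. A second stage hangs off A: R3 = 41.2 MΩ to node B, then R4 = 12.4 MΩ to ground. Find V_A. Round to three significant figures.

V_A ≈ 6.35 V

Node A sees R2 in parallel with the series input of stage 2, R3 + R4 = 53.60 MΩ.
R2 ‖ (R3+R4) = 23.64 MΩ.
V_A = 10.6 × 23.64/(15.8 + 23.64) = 6.354 V.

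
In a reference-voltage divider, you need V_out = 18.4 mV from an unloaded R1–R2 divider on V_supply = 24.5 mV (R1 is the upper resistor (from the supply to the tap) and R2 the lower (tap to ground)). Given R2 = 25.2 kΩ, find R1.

V_out/V_supply = R2/(R1+R2) = 0.7510.
R1 = R2·(1/k − 1) = 25.2 × 0.3315 = 8.354 kΩ.

R1 ≈ 8.35 kΩ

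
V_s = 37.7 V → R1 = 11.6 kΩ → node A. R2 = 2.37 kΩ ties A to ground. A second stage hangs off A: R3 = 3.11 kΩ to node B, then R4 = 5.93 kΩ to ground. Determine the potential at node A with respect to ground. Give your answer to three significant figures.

V_A ≈ 5.25 V

The second stage (R3 + R4 = 9.040 kΩ) loads node A in parallel with R2.
R2 ‖ (R3+R4) = 1.878 kΩ.
V_A = 37.7 × 1.878/(11.6 + 1.878) = 5.252 V.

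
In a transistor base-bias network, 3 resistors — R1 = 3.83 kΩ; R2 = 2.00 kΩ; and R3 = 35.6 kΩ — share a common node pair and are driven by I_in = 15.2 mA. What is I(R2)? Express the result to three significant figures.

I ≈ 9.63 mA

ΣG = 1/3.83 + 1/2.00 + 1/35.6 = 0.7892.
Current divider: I(R2) = I_in · G_k/ΣG = 15.2 × (0.5000/0.7892) = 15.2 × 0.6336 = 9.630 mA.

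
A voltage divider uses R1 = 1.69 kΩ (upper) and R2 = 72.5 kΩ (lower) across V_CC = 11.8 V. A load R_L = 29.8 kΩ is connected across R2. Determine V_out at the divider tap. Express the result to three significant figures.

First combine the lower leg with the load: R2 ‖ R_L = 21.12 kΩ.
Now apply the divider: V_out = 11.8 × 0.9259 = 10.93 V.

V_out ≈ 10.9 V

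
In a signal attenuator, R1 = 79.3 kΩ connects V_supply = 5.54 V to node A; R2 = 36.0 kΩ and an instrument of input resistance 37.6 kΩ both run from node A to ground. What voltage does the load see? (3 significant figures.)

V_out ≈ 1.04 V

The load sits in parallel with R2, giving an effective lower resistance R2' = R2·R_L/(R2+R_L) = 18.39 kΩ.
Now apply the divider: V_out = 5.54 × 0.1883 = 1.043 V.
(Unloaded it would be 1.73 V; the load pulls it down.)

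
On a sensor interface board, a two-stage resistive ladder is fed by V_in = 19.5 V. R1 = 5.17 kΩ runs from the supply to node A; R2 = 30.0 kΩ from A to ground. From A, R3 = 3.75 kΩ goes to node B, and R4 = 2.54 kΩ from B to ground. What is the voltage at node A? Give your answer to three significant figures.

The second stage (R3 + R4 = 6.290 kΩ) loads node A in parallel with R2.
Effective lower resistance at A: R2 ‖ 6.290 = 5.200 kΩ.
V_A = 19.5 × 5.200/(5.17 + 5.200) = 9.778 V.

V_A ≈ 9.78 V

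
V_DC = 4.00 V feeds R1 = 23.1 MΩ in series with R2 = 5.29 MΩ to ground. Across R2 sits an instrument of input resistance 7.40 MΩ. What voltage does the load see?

R2 ‖ R_L = (5.29 × 7.40)/(5.29 + 7.40) = 3.085 MΩ.
Voltage divider with the loaded lower leg: V_out = 4.00 × 3.085/(23.1 + 3.085) = 4.00 × 0.1178 = 0.4712 V.

V_out ≈ 0.471 V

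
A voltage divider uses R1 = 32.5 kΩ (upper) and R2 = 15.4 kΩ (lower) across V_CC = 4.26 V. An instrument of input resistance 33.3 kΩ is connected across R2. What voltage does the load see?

V_out ≈ 1.04 V

R2 ‖ R_L = (15.4 × 33.3)/(15.4 + 33.3) = 10.53 kΩ.
Voltage divider with the loaded lower leg: V_out = 4.26 × 10.53/(32.5 + 10.53) = 4.26 × 0.2447 = 1.042 V.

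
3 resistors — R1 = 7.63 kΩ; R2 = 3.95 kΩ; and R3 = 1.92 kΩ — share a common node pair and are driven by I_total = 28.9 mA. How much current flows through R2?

ΣG = 1/7.63 + 1/3.95 + 1/1.92 = 0.9051.
By the current-divider rule, I = I_total · G_k/ΣG = 28.9 × 0.2797 = 8.084 mA.

I ≈ 8.08 mA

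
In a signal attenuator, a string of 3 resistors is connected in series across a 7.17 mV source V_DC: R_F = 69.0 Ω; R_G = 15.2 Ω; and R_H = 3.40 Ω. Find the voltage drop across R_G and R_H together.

ΣR = 69.0 + 15.2 + 3.40 = 87.60 Ω.
R_{R_G..R_H} = 15.2 + 3.40 = 18.60 Ω.
Voltage divider: V = V_DC · (18.60 / 87.60) = 7.17 × 0.2123 = 1.522 mV.

V ≈ 1.52 mV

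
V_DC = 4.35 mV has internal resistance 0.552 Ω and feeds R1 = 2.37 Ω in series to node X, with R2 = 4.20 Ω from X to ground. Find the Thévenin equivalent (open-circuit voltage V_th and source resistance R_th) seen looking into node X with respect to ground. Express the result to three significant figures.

V_th ≈ 2.57 mV, R_th ≈ 1.72 Ω

R1' = 0.552 + 2.37 = 2.922 Ω (source resistance + R1).
Open-circuit (no load on X): V_th = V_DC · R2/(R1' + R2) = 4.35 × 4.20/(2.922 + 4.20) = 2.565 mV.
Looking into X with the source shorted: R_th = R1'·R2/(R1'+R2) = 2.922 × 4.20/7.122 = 1.723 Ω.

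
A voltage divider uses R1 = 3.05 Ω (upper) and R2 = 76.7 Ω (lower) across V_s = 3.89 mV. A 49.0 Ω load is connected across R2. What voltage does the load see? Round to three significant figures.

V_out ≈ 3.53 mV

R2 ‖ R_L = (76.7 × 49.0)/(76.7 + 49.0) = 29.90 Ω.
Voltage divider with the loaded lower leg: V_out = 3.89 × 29.90/(3.05 + 29.90) = 3.89 × 0.9074 = 3.530 mV.
(Unloaded it would be 3.74 mV; the load pulls it down.)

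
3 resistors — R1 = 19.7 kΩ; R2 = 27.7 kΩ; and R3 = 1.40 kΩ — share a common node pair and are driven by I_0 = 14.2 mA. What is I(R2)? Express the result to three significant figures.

I ≈ 0.640 mA

Total conductance ΣG = 1/19.7 + 1/27.7 + 1/1.40 = 0.8011 (units of 1/kΩ).
R2 takes the fraction G_k/ΣG = 0.03610/0.8011 = 0.04506, so I = 14.2 × 0.04506 = 0.6399 mA.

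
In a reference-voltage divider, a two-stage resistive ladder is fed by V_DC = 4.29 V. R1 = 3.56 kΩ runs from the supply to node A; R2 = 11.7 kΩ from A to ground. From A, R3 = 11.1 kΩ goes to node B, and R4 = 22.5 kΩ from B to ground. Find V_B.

The second stage (R3 + R4 = 33.60 kΩ) loads node A in parallel with R2.
Effective lower resistance at A: R2 ‖ 33.60 = 8.678 kΩ.
V_A = 4.29 × 8.678/(3.56 + 8.678) = 3.042 V.
V_B = V_A × 0.6696 = 2.037 V.

V_B ≈ 2.04 V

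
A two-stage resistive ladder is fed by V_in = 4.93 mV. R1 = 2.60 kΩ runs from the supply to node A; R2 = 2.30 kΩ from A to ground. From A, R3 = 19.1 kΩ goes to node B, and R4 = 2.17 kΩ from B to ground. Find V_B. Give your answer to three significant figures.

Node A sees R2 in parallel with the series input of stage 2, R3 + R4 = 21.27 kΩ.
R2 ‖ (R3+R4) = 2.076 kΩ.
So V_A = 4.93 × 0.4439 = 2.189 mV.
V_B = V_A × 0.1020 = 0.2233 mV.

V_B ≈ 0.223 mV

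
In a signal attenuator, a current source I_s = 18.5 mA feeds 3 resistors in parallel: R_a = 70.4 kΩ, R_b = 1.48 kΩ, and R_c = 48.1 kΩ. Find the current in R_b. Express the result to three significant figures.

ΣG = 1/70.4 + 1/1.48 + 1/48.1 = 0.7107.
R_b takes the fraction G_k/ΣG = 0.6757/0.7107 = 0.9508, so I = 18.5 × 0.9508 = 17.59 mA.

I ≈ 17.6 mA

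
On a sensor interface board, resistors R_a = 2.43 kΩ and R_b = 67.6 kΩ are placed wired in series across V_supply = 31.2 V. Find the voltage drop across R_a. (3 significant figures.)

ΣR = 2.43 + 67.6 = 70.03 kΩ.
Voltage divider: V = V_supply · (2.430 / 70.03) = 31.2 × 0.03470 = 1.083 V.

V ≈ 1.08 V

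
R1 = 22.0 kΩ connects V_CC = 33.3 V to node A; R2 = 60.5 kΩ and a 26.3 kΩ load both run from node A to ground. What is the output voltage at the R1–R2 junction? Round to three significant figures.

First combine the lower leg with the load: R2 ‖ R_L = 18.33 kΩ.
Voltage divider with the loaded lower leg: V_out = 33.3 × 18.33/(22.0 + 18.33) = 33.3 × 0.4545 = 15.14 V.

V_out ≈ 15.1 V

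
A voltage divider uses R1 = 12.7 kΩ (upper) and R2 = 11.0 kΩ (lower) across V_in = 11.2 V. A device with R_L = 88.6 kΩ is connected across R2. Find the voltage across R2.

V_out ≈ 4.87 V

The load sits in parallel with R2, giving an effective lower resistance R2' = R2·R_L/(R2+R_L) = 9.785 kΩ.
Then V_out = V_in · R2'/(R1 + R2') = 11.2 × 9.785/22.49 = 4.874 V.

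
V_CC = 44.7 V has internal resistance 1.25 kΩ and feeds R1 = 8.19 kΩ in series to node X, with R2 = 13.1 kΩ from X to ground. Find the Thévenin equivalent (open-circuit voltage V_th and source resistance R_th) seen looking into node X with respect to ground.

R1' = 1.25 + 8.19 = 9.440 kΩ (source resistance + R1).
V_th is the unloaded tap voltage: V_CC · R2/(R1'+R2) = 44.7 × 0.5812 = 25.98 V.
Looking into X with the source shorted: R_th = R1'·R2/(R1'+R2) = 9.440 × 13.1/22.54 = 5.486 kΩ.

V_th ≈ 26.0 V, R_th ≈ 5.49 kΩ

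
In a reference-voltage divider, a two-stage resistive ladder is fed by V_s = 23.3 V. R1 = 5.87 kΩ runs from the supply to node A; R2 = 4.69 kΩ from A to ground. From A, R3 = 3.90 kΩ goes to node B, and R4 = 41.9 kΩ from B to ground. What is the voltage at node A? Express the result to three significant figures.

Node A sees R2 in parallel with the series input of stage 2, R3 + R4 = 45.80 kΩ.
R2 ‖ (R3+R4) = 4.254 kΩ.
V_A = 23.3 × 4.254/(5.87 + 4.254) = 9.791 V.

V_A ≈ 9.79 V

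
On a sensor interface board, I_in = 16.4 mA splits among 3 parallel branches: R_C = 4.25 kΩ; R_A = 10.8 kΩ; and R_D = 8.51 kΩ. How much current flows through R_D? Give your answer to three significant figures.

ΣG = 1/4.25 + 1/10.8 + 1/8.51 = 0.4454.
R_D takes the fraction G_k/ΣG = 0.1175/0.4454 = 0.2638, so I = 16.4 × 0.2638 = 4.327 mA.

I ≈ 4.33 mA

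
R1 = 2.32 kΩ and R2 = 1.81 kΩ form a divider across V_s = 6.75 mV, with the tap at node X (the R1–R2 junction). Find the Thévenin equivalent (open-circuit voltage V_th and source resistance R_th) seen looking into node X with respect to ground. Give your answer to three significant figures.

V_th ≈ 2.96 mV, R_th ≈ 1.02 kΩ

V_th is the unloaded tap voltage: V_s · R2/(R1+R2) = 6.75 × 0.4383 = 2.958 mV.
Zeroing V_s shorts the top of R1 to ground, so R_th = R1 ‖ R2 = 1.017 kΩ.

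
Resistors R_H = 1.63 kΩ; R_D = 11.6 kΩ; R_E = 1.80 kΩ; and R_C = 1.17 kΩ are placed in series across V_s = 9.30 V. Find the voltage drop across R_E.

V ≈ 1.03 V

Total series resistance ΣR = 1.63 + 11.6 + 1.80 + 1.17 = 16.20 kΩ.
By the voltage-divider rule, V = 9.30 × 1.800/16.20 = 1.033 V.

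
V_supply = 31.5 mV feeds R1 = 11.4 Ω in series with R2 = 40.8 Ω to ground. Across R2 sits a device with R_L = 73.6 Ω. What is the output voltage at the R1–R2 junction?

The load sits in parallel with R2, giving an effective lower resistance R2' = R2·R_L/(R2+R_L) = 26.25 Ω.
Voltage divider with the loaded lower leg: V_out = 31.5 × 26.25/(11.4 + 26.25) = 31.5 × 0.6972 = 21.96 mV.

V_out ≈ 22.0 mV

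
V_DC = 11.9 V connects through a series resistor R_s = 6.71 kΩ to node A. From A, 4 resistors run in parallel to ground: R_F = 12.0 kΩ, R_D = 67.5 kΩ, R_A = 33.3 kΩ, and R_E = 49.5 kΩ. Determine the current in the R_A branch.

Combine the parallel branches: R_p = (1/12.0 + 1/67.5 + 1/33.3 + 1/49.5)⁻¹ = 6.739 kΩ.
V_A by voltage divider: V_A = 11.9 × 6.739/(6.71 + 6.739) = 5.963 V.
I(R_A) = V_A / R_A = 5.963/33.3 = 0.1791 mA.

I ≈ 0.179 mA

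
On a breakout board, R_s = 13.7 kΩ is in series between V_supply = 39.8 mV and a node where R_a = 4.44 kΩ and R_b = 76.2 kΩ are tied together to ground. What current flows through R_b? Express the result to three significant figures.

I ≈ 0.122 µA

Parallel bank: R_p = 1/(1/4.44 + 1/76.2) = 4.196 kΩ.
V_A by voltage divider: V_A = 39.8 × 4.196/(13.7 + 4.196) = 9.331 mV.
I(R_b) = V_A / R_b = 9.331/76.2 = 0.1225 µA.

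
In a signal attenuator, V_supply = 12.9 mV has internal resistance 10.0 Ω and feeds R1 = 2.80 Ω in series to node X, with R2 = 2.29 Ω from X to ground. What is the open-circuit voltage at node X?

R1' = 10.0 + 2.80 = 12.80 Ω (source resistance + R1).
Open-circuit (no load on X): V_th = V_supply · R2/(R1' + R2) = 12.9 × 2.29/(12.80 + 2.29) = 1.958 mV.

V_th ≈ 1.96 mV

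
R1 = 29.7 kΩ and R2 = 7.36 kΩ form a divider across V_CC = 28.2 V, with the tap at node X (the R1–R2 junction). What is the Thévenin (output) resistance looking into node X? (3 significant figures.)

R_th ≈ 5.90 kΩ

Zeroing V_CC shorts the top of R1 to ground, so R_th = R1 ‖ R2 = 5.898 kΩ.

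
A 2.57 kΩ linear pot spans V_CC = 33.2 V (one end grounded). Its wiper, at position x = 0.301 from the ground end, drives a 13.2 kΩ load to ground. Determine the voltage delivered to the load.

V_out ≈ 9.60 V

The pot divides into 1.796 kΩ above the wiper and 0.7736 kΩ below.
R_L loads the lower segment: effective lower R = 0.7307 kΩ.
V_out = 33.2 × 0.7307/(1.796 + 0.7307) = 9.600 V.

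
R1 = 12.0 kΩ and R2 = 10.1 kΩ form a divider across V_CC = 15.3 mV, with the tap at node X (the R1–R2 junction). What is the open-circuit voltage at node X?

V_th ≈ 6.99 mV

Open-circuit (no load on X): V_th = V_CC · R2/(R1 + R2) = 15.3 × 10.1/(12.00 + 10.1) = 6.992 mV.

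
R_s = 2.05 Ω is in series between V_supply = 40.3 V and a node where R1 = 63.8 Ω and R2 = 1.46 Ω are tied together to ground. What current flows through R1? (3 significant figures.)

I ≈ 0.259 A

Combine the parallel branches: R_p = (1/63.8 + 1/1.46)⁻¹ = 1.427 Ω.
Node voltage V_A = V_supply · R_p/(R_s + R_p) = 40.3 × 0.4105 = 16.54 V.
I(R1) = V_A / R1 = 16.54/63.8 = 0.2593 A.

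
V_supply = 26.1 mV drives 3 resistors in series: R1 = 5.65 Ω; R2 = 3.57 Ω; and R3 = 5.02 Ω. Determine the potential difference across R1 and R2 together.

V ≈ 16.9 mV

Series total: ΣR = 5.65 + 3.57 + 5.02 = 14.24 Ω.
R_{R1..R2} = 5.65 + 3.57 = 9.220 Ω.
By the voltage-divider rule, V = 26.1 × 9.220/14.24 = 16.90 mV.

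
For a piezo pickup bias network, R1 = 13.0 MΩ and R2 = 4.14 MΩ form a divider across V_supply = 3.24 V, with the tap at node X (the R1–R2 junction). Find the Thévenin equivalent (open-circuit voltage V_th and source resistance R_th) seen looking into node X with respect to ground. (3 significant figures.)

V_th ≈ 0.783 V, R_th ≈ 3.14 MΩ

V_th is the unloaded tap voltage: V_supply · R2/(R1+R2) = 3.24 × 0.2415 = 0.7826 V.
With V_supply suppressed (replaced by a short), R_th = R1 ‖ R2 = (13.00 × 4.14)/(13.00 + 4.14) = 3.140 MΩ.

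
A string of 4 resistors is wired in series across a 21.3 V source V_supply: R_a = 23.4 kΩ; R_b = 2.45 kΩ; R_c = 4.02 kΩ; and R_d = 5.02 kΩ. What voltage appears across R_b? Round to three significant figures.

Total series resistance ΣR = 23.4 + 2.45 + 4.02 + 5.02 = 34.89 kΩ.
By the voltage-divider rule, V = 21.3 × 2.450/34.89 = 1.496 V.

V ≈ 1.50 V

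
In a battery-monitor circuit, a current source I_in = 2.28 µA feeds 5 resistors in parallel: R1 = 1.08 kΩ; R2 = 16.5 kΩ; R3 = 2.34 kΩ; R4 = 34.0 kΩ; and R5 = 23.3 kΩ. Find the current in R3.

I ≈ 0.656 µA

Total conductance ΣG = 1/1.08 + 1/16.5 + 1/2.34 + 1/34.0 + 1/23.3 = 1.486 (units of 1/kΩ).
Current divider: I(R3) = I_in · G_k/ΣG = 2.28 × (0.4274/1.486) = 2.28 × 0.2875 = 0.6556 µA.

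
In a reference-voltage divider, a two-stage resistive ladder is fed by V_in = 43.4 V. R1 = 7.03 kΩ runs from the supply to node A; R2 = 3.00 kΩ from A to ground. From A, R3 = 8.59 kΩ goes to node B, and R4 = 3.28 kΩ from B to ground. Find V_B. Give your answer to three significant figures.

The second stage (R3 + R4 = 11.87 kΩ) loads node A in parallel with R2.
R2 ‖ (R3+R4) = 2.395 kΩ.
First divider: V_A = V_in · 2.395/(7.03 + 2.395) = 11.03 V.
V_B = V_A × 0.2763 = 3.047 V.

V_B ≈ 3.05 V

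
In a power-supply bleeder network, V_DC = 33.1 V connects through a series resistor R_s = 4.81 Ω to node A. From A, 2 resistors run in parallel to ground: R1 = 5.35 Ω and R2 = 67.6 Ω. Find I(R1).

I ≈ 3.14 A

Combine the parallel branches: R_p = (1/5.35 + 1/67.6)⁻¹ = 4.958 Ω.
V_A by voltage divider: V_A = 33.1 × 4.958/(4.81 + 4.958) = 16.80 V.
Branch current I = V_A/R1 = 16.80/5.35 = 3.140 A.
(Check via current divider: I_total = 3.389 A; share G_k/ΣG = 0.9267 → same result.)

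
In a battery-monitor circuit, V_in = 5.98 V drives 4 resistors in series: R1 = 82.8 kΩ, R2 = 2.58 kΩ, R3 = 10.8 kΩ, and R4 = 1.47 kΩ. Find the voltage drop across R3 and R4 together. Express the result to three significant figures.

V ≈ 0.751 V

ΣR = 82.8 + 2.58 + 10.8 + 1.47 = 97.65 kΩ.
R_{R3..R4} = 10.8 + 1.47 = 12.27 kΩ.
Voltage divider: V = V_in · (12.27 / 97.65) = 5.98 × 0.1257 = 0.7514 V.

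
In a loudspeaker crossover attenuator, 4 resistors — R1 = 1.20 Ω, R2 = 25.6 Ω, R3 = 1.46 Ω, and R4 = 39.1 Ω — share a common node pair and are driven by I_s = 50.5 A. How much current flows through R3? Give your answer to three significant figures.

Total conductance ΣG = 1/1.20 + 1/25.6 + 1/1.46 + 1/39.1 = 1.583 (units of 1/Ω).
By the current-divider rule, I = I_s · G_k/ΣG = 50.5 × 0.4327 = 21.85 A.

I ≈ 21.9 A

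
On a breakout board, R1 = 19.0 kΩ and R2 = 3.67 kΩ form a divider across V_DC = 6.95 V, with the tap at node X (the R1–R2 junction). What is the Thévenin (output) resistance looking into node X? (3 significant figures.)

Looking into X with the source shorted: R_th = R1·R2/(R1+R2) = 19.00 × 3.67/22.67 = 3.076 kΩ.

R_th ≈ 3.08 kΩ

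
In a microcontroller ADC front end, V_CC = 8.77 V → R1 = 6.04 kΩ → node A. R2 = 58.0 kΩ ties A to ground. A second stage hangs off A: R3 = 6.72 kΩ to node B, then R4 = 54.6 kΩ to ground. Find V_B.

Looking into the second stage from A: R3 + R4 = 61.32 kΩ appears in parallel with R2.
R2 ‖ (R3+R4) = 29.81 kΩ.
So V_A = 8.77 × 0.8315 = 7.292 V.
Then the unloaded second divider: V_B = V_A × R4/(R3+R4) = 7.292 × 0.8904 = 6.493 V.

V_B ≈ 6.49 V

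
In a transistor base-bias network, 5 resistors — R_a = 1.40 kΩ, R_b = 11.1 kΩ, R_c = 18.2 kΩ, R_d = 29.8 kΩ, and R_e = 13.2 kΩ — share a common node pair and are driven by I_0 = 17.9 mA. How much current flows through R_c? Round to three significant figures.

I ≈ 1.02 mA

Conductances: ΣG = 1/1.40 + 1/11.1 + 1/18.2 + 1/29.8 + 1/13.2 = 0.9686 (1/kΩ).
R_c takes the fraction G_k/ΣG = 0.05495/0.9686 = 0.05672, so I = 17.9 × 0.05672 = 1.015 mA.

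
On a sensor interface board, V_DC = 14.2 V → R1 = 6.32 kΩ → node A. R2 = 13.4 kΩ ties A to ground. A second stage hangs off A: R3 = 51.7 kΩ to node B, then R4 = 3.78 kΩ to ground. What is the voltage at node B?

Looking into the second stage from A: R3 + R4 = 55.48 kΩ appears in parallel with R2.
R2 ‖ (R3+R4) = 10.79 kΩ.
First divider: V_A = V_DC · 10.79/(6.32 + 10.79) = 8.956 V.
Stage 2 is unloaded, so V_B = V_A · R4/(R3+R4) = 8.956 × 3.78/55.48 = 0.6102 V.

V_B ≈ 0.610 V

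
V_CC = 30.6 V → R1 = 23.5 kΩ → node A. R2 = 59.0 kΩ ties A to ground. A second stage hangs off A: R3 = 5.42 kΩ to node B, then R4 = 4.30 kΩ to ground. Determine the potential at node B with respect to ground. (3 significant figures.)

V_B ≈ 3.55 V

Looking into the second stage from A: R3 + R4 = 9.720 kΩ appears in parallel with R2.
Effective lower resistance at A: R2 ‖ 9.720 = 8.345 kΩ.
V_A = 30.6 × 8.345/(23.5 + 8.345) = 8.019 V.
V_B = V_A × 0.4424 = 3.547 V.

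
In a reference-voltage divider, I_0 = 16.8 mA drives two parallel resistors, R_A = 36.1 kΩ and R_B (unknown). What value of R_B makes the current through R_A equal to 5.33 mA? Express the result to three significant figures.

In a two-way split, I_A/I_0 = R_B/(R_A + R_B).
With f = 0.3173, R_B = R_A · f/(1−f) = 36.1 × 0.4647 = 16.78 kΩ.

R_B ≈ 16.8 kΩ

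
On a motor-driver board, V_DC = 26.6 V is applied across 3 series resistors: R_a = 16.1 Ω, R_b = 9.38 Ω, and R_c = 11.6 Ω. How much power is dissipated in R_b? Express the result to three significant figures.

The common current is I = 26.6/37.08 = 0.7174 A.
P = I²R = 0.5146 × 9.38 = 4.827 W.

P ≈ 4.83 W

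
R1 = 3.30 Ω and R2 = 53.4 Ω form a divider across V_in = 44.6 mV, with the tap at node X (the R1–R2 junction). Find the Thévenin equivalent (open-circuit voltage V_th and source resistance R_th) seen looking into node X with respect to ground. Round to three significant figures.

V_th ≈ 42.0 mV, R_th ≈ 3.11 Ω

V_th is the unloaded tap voltage: V_in · R2/(R1+R2) = 44.6 × 0.9418 = 42.00 mV.
Zeroing V_in shorts the top of R1 to ground, so R_th = R1 ‖ R2 = 3.108 Ω.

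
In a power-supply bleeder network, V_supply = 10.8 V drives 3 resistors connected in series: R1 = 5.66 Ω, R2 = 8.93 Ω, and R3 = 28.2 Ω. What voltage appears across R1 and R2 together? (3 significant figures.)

V ≈ 3.68 V

Total series resistance ΣR = 5.66 + 8.93 + 28.2 = 42.79 Ω.
R_{R1..R2} = 5.66 + 8.93 = 14.59 Ω.
Voltage divider: V = V_supply · (14.59 / 42.79) = 10.8 × 0.3410 = 3.682 V.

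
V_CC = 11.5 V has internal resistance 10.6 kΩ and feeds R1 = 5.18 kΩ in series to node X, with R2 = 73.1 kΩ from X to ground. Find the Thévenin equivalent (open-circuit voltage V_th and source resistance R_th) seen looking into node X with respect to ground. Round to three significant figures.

R1' = 10.6 + 5.18 = 15.78 kΩ (source resistance + R1).
Open-circuit (no load on X): V_th = V_CC · R2/(R1' + R2) = 11.5 × 73.1/(15.78 + 73.1) = 9.458 V.
With V_CC suppressed (replaced by a short), R_th = R1' ‖ R2 = (15.78 × 73.1)/(15.78 + 73.1) = 12.98 kΩ.

V_th ≈ 9.46 V, R_th ≈ 13.0 kΩ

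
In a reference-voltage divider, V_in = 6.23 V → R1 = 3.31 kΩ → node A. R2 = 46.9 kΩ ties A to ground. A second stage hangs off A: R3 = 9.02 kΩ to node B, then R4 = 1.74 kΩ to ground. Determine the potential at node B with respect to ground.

Node A sees R2 in parallel with the series input of stage 2, R3 + R4 = 10.76 kΩ.
Effective lower resistance at A: R2 ‖ 10.76 = 8.752 kΩ.
So V_A = 6.23 × 0.7256 = 4.520 V.
Stage 2 is unloaded, so V_B = V_A · R4/(R3+R4) = 4.520 × 1.74/10.76 = 0.7310 V.

V_B ≈ 0.731 V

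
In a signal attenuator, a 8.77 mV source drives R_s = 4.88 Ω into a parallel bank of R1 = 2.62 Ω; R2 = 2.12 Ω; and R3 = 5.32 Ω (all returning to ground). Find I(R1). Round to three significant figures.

I ≈ 0.550 mA

Combine the parallel branches: R_p = (1/2.62 + 1/2.12 + 1/5.32)⁻¹ = 0.9603 Ω.
Node voltage V_A = V_CC · R_p/(R_s + R_p) = 8.77 × 0.1644 = 1.442 mV.
Branch current I = V_A/R1 = 1.442/2.62 = 0.5504 mA.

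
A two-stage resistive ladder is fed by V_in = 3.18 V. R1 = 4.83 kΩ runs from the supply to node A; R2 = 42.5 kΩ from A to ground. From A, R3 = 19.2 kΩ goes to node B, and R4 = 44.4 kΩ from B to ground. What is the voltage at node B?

Node A sees R2 in parallel with the series input of stage 2, R3 + R4 = 63.60 kΩ.
R2 ‖ (R3+R4) = 25.48 kΩ.
V_A = 3.18 × 25.48/(4.83 + 25.48) = 2.673 V.
V_B = V_A × 0.6981 = 1.866 V.

V_B ≈ 1.87 V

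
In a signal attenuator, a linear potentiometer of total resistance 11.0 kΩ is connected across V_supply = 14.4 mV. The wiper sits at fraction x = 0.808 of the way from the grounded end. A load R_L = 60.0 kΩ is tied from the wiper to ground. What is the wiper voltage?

Split the track: R_lower = x·R_p = 8.888 kΩ, R_upper = (1−x)·R_p = 2.112 kΩ.
Lower segment in parallel with the load: 8.888 ‖ 60.0 = 7.741 kΩ.
Then V_out = V_supply · 7.741/(2.112 + 7.741) = 11.31 mV.
(Unloaded: V_out = x·V_supply = 11.6 mV.)

V_out ≈ 11.3 mV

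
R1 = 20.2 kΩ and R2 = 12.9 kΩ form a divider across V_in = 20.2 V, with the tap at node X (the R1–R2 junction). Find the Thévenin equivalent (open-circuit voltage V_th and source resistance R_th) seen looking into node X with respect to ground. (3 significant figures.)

Open-circuit (no load on X): V_th = V_in · R2/(R1 + R2) = 20.2 × 12.9/(20.20 + 12.9) = 7.873 V.
With V_in suppressed (replaced by a short), R_th = R1 ‖ R2 = (20.20 × 12.9)/(20.20 + 12.9) = 7.873 kΩ.

V_th ≈ 7.87 V, R_th ≈ 7.87 kΩ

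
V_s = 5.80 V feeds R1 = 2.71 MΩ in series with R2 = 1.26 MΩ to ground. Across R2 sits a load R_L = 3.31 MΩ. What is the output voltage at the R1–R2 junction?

V_out ≈ 1.46 V

The load sits in parallel with R2, giving an effective lower resistance R2' = R2·R_L/(R2+R_L) = 0.9126 MΩ.
Now apply the divider: V_out = 5.80 × 0.2519 = 1.461 V.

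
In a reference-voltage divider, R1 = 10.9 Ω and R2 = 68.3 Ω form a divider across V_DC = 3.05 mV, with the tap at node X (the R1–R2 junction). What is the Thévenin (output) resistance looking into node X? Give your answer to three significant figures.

R_th ≈ 9.40 Ω

With V_DC suppressed (replaced by a short), R_th = R1 ‖ R2 = (10.90 × 68.3)/(10.90 + 68.3) = 9.400 Ω.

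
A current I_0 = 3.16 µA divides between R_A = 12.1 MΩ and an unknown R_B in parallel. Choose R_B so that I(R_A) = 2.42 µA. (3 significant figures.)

In a two-way split, I_A/I_0 = R_B/(R_A + R_B).
With f = 0.7658, R_B = R_A · f/(1−f) = 12.1 × 3.270 = 39.57 MΩ.

R_B ≈ 39.6 MΩ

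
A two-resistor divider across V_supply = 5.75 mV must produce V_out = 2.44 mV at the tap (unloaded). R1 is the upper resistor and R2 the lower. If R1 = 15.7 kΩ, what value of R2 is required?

The divider ratio is R2/(R1+R2) = 2.44/5.75 = 0.4243.
Rearranging, R2 = R1·k/(1−k) = 15.7 × 0.7372 = 11.57 kΩ.

R2 ≈ 11.6 kΩ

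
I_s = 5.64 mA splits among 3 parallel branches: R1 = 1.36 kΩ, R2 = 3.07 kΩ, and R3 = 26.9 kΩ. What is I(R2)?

I ≈ 1.67 mA

Total conductance ΣG = 1/1.36 + 1/3.07 + 1/26.9 = 1.098 (units of 1/kΩ).
By the current-divider rule, I = I_s · G_k/ΣG = 5.64 × 0.2966 = 1.673 mA.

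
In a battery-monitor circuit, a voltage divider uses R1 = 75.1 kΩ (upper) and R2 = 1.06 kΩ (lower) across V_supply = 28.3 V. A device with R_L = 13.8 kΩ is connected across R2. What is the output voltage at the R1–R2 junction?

V_out ≈ 0.366 V

The load sits in parallel with R2, giving an effective lower resistance R2' = R2·R_L/(R2+R_L) = 0.9844 kΩ.
Voltage divider with the loaded lower leg: V_out = 28.3 × 0.9844/(75.1 + 0.9844) = 28.3 × 0.01294 = 0.3661 V.
(Unloaded it would be 0.394 V; the load pulls it down.)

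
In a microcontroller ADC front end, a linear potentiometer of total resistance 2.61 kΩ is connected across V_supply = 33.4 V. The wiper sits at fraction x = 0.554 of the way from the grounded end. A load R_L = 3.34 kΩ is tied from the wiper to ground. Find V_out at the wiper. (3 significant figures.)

Split the track: R_lower = x·R_p = 1.446 kΩ, R_upper = (1−x)·R_p = 1.164 kΩ.
Lower segment in parallel with the load: 1.446 ‖ 3.34 = 1.009 kΩ.
Then V_out = V_supply · 1.009/(1.164 + 1.009) = 15.51 V.

V_out ≈ 15.5 V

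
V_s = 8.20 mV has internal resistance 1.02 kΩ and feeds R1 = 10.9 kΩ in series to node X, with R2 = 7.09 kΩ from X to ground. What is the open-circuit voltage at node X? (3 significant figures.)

R1' = 1.02 + 10.9 = 11.92 kΩ (source resistance + R1).
V_th is the unloaded tap voltage: V_s · R2/(R1'+R2) = 8.20 × 0.3730 = 3.058 mV.

V_th ≈ 3.06 mV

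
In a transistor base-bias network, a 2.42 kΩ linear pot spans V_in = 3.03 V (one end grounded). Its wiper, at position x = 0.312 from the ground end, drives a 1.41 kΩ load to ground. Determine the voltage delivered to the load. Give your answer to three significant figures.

The pot divides into 1.665 kΩ above the wiper and 0.7550 kΩ below.
R_L loads the lower segment: effective lower R = 0.4917 kΩ.
Then V_out = V_in · 0.4917/(1.665 + 0.4917) = 0.6908 V.

V_out ≈ 0.691 V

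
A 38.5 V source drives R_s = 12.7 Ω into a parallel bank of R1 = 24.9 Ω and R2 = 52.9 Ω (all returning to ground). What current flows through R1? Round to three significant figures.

Equivalent of the parallel group: R_p = 16.93 Ω.
V_A = 38.5 × 16.93/29.63 = 22.00 V.
Branch current I = V_A/R1 = 22.00/24.9 = 0.8835 A.
(Check via current divider: I_total = 1.299 A; share G_k/ΣG = 0.6799 → same result.)

I ≈ 0.883 A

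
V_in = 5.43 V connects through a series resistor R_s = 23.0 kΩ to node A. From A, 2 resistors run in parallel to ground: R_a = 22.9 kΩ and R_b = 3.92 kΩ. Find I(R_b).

I ≈ 0.176 mA

Parallel bank: R_p = 1/(1/22.9 + 1/3.92) = 3.347 kΩ.
Node voltage V_A = V_in · R_p/(R_s + R_p) = 5.43 × 0.1270 = 0.6898 V.
I(R_b) = V_A / R_b = 0.6898/3.92 = 0.1760 mA.
(Equivalently: I_total = 0.2061 mA, then current-divider fraction G_k/ΣG = 0.8538.)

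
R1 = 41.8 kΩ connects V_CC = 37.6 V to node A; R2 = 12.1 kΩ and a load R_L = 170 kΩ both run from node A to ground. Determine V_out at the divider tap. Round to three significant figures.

First combine the lower leg with the load: R2 ‖ R_L = 11.30 kΩ.
Then V_out = V_CC · R2'/(R1 + R2') = 37.6 × 11.30/53.10 = 7.999 V.

V_out ≈ 8.00 V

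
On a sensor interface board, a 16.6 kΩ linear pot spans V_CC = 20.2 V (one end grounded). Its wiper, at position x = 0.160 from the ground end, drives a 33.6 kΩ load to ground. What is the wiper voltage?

V_out ≈ 3.03 V

Lower segment x·R_p = 2.656 kΩ; upper segment (1−x)·R_p = 13.94 kΩ.
Lower segment in parallel with the load: 2.656 ‖ 33.6 = 2.461 kΩ.
Loaded-divider output: V_out = 20.2 × 0.1500 = 3.031 V.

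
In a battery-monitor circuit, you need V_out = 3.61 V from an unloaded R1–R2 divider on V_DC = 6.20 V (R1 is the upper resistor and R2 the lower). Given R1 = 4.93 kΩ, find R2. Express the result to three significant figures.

Required fraction k = V_out/V_DC = 0.5823.
So R2 = R1 · V_out/(V_DC − V_out) = 4.93 × 3.61/(6.20 − 3.61) = 4.93 × 1.394 = 6.872 kΩ.

R2 ≈ 6.87 kΩ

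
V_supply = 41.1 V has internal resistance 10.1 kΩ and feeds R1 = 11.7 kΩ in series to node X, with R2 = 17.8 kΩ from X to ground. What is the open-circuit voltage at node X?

V_th ≈ 18.5 V

R1' = 10.1 + 11.7 = 21.80 kΩ (source resistance + R1).
With X open, the divider is unloaded: V_th = 41.1 × 17.8/39.60 = 18.47 V.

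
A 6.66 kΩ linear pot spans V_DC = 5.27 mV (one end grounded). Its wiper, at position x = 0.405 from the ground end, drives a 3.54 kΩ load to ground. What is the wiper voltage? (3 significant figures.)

V_out ≈ 1.47 mV

Lower segment x·R_p = 2.697 kΩ; upper segment (1−x)·R_p = 3.963 kΩ.
(x·R_p) ‖ R_L = 1.531 kΩ.
V_out = 5.27 × 1.531/(3.963 + 1.531) = 1.469 mV.
(Unloaded: V_out = x·V_DC = 2.13 mV.)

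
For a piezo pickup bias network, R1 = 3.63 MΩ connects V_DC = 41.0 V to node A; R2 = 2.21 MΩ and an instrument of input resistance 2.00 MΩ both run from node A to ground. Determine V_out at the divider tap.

First combine the lower leg with the load: R2 ‖ R_L = 1.050 MΩ.
Voltage divider with the loaded lower leg: V_out = 41.0 × 1.050/(3.63 + 1.050) = 41.0 × 0.2243 = 9.198 V.

V_out ≈ 9.20 V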